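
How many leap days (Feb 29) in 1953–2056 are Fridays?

3

Leap years in 1953–2056: 26 of them.
Feb 29 weekday advances by 5 (mod 7) from one leap year to the next four years later (or differs when a century non-leap intervenes).
Leap-day weekdays: 1956:Wed 1960:Mon 1964:Sat 1968:Thu 1972:Tue 1976:Sun 1980:Fri✓ 1984:Wed 1988:Mon 1992:Sat 1996:Thu 2000:Tue 2004:Sun 2008:Fri✓ 2012:Wed 2016:Mon 2020:Sat 2024:Thu 2028:Tue 2032:Sun 2036:Fri✓ 2040:Wed 2044:Mon 2048:Sat 2052:Thu 2056:Tue
Friday: 1980, 2008, 2036 → 3.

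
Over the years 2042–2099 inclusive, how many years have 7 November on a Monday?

8

Track 7 November's weekday year by year (advancing +1, or +2 across a Feb 29):
  2042: Fri  2043: Sat (+1)  2044: Mon (+2) ✓  2045: Tue (+1)  2046: Wed (+1)
  2047: Thu (+1)  2048: Sat (+2)  2049: Sun (+1)  2050: Mon (+1) ✓  2051: Tue (+1)
  2052: Thu (+2)  2053: Fri (+1)  2054: Sat (+1)  2055: Sun (+1)  … (30 more years) …
  2086: Thu (+1)  2087: Fri (+1)  2088: Sun (+2)  2089: Mon (+1) ✓  2090: Tue (+1)
  2091: Wed (+1)  2092: Fri (+2)  2093: Sat (+1)  2094: Sun (+1)  2095: Mon (+1) ✓
  2096: Wed (+2)  2097: Thu (+1)  2098: Fri (+1)  2099: Sat (+1)
Monday years: 2044, 2050, 2061, 2067, 2072, 2078, 2089, 2095 — 8 in total.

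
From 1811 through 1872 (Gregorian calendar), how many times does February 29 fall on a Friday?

2

Leap years in 1811–1872: 16 of them.
Feb 29 weekday advances by 5 (mod 7) from one leap year to the next four years later (or differs when a century non-leap intervenes).
Leap-day weekdays: 1812:Sat 1816:Thu 1820:Tue 1824:Sun 1828:Fri✓ 1832:Wed 1836:Mon 1840:Sat 1844:Thu 1848:Tue 1852:Sun 1856:Fri✓ 1860:Wed 1864:Mon 1868:Sat 1872:Thu
Friday: 1828, 1856 → 2.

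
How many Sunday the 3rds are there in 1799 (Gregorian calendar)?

3

Check the 3rd of each month of 1799: Jan 3: Thu, Feb 3: Sun, Mar 3: Sun, Apr 3: Wed, May 3: Fri, Jun 3: Mon, Jul 3: Wed, Aug 3: Sat, Sep 3: Tue, Oct 3: Thu, Nov 3: Sun, Dec 3: Tue.
Sunday occurs in February, March, November — 3 months.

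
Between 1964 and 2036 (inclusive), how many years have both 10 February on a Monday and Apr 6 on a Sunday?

Check each year's weekday for 10 February and Apr 6:
  1964: Mon/Mon  1965: Wed/Tue  1966: Thu/Wed  1967: Fri/Thu  1968: Sat/Sat  1969: Mon/Sun ✓  1970: Tue/Mon  1971: Wed/Tue  1972: Thu/Thu  1973: Sat/Fri  1974: Sun/Sat  1975: Mon/Sun ✓  1976: Tue/Tue  1977: Thu/Wed  …(45 more)…  2023: Fri/Thu  2024: Sat/Sat  2025: Mon/Sun ✓  2026: Tue/Mon  2027: Wed/Tue  2028: Thu/Thu  2029: Sat/Fri  2030: Sun/Sat  2031: Mon/Sun ✓  2032: Tue/Tue  2033: Thu/Wed  2034: Fri/Thu  2035: Sat/Fri  2036: Sun/Sun
Both conditions hold in: 1969, 1975, 1986, 1997, 2003, 2014, 2025, 2031 — 8.

8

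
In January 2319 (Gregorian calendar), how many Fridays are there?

5

January 2319 has 31 days and begins on Wednesday.
The first Friday is January 3.
Fridays fall on 3, 10, 17, 24, 31 — that's 5.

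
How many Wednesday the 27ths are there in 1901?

Check the 27th of each month of 1901: Jan 27: Sun, Feb 27: Wed, Mar 27: Wed, Apr 27: Sat, May 27: Mon, Jun 27: Thu, Jul 27: Sat, Aug 27: Tue, Sep 27: Fri, Oct 27: Sun, Nov 27: Wed, Dec 27: Fri.
Wednesday occurs in February, March, November — 3 months.

3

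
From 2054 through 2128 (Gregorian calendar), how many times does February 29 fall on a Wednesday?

3

Leap years in 2054–2128: 18 of them.
Feb 29 weekday advances by 5 (mod 7) from one leap year to the next four years later (or differs when a century non-leap intervenes).
Leap-day weekdays: 2056:Tue 2060:Sun 2064:Fri 2068:Wed✓ 2072:Mon 2076:Sat 2080:Thu 2084:Tue 2088:Sun 2092:Fri 2096:Wed✓ 2104:Fri 2108:Wed✓ 2112:Mon 2116:Sat 2120:Thu 2124:Tue 2128:Sun
Wednesday: 2068, 2096, 2108 → 3.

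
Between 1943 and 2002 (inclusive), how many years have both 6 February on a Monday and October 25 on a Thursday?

Check each year's weekday for 6 February and October 25:
  1943: Sat/Mon  1944: Sun/Wed  1945: Tue/Thu  1946: Wed/Fri  1947: Thu/Sat  1948: Fri/Mon  1949: Sun/Tue  1950: Mon/Wed  1951: Tue/Thu  1952: Wed/Sat  1953: Fri/Sun  1954: Sat/Mon  1955: Sun/Tue  1956: Mon/Thu ✓  …(32 more)…  1989: Mon/Wed  1990: Tue/Thu  1991: Wed/Fri  1992: Thu/Sun  1993: Sat/Mon  1994: Sun/Tue  1995: Mon/Wed  1996: Tue/Fri  1997: Thu/Sat  1998: Fri/Sun  1999: Sat/Mon  2000: Sun/Wed  2001: Tue/Thu  2002: Wed/Fri
Both conditions hold in: 1956, 1984 — 2.

2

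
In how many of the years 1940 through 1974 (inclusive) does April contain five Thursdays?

10

April has 30 days; it has five Thursdays when Thursday falls among the first (month-length − 28) days — i.e. when April 1 is one of Thursday/Wednesday.
April 1 by year: 1940:Mon 1941:Tue 1942:Wed✓ 1943:Thu✓ 1944:Sat 1945:Sun 1946:Mon 1947:Tue 1948:Thu✓ 1949:Fri 1950:Sat 1951:Sun 1952:Tue 1953:Wed✓ 1954:Thu✓ …(5 more)… 1960:Fri 1961:Sat 1962:Sun 1963:Mon 1964:Wed✓ 1965:Thu✓ 1966:Fri 1967:Sat 1968:Mon 1969:Tue 1970:Wed✓ 1971:Thu✓ 1972:Sat 1973:Sun 1974:Mon
Years with five Thursdays: 1942, 1943, 1948, 1953, 1954, 1959, 1964, 1965, 1970, 1971 → 10.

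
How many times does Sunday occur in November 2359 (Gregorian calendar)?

November 2359 has 30 days and begins on Sunday.
The first Sunday is November 1.
Sundays fall on 1, 8, 15, 22, 29 — that's 5.

5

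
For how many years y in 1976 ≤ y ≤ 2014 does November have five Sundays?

November has 30 days; it has five Sundays when Sunday falls among the first (month-length − 28) days — i.e. when November 1 is one of Sunday/Saturday.
November 1 by year: 1976:Mon 1977:Tue 1978:Wed 1979:Thu 1980:Sat✓ 1981:Sun✓ 1982:Mon 1983:Tue 1984:Thu 1985:Fri 1986:Sat✓ 1987:Sun✓ 1988:Tue 1989:Wed 1990:Thu …(9 more)… 2000:Wed 2001:Thu 2002:Fri 2003:Sat✓ 2004:Mon 2005:Tue 2006:Wed 2007:Thu 2008:Sat✓ 2009:Sun✓ 2010:Mon 2011:Tue 2012:Thu 2013:Fri 2014:Sat✓
Years with five Sundays: 1980, 1981, 1986, 1987, 1992, 1997, 1998, 2003, 2008, 2009, 2014 → 11.

11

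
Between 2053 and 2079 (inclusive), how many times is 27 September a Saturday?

Track 27 September's weekday year by year (advancing +1, or +2 across a Feb 29):
  2053: Sat ✓  2054: Sun (+1)  2055: Mon (+1)  2056: Wed (+2)  2057: Thu (+1)
  2058: Fri (+1)  2059: Sat (+1) ✓  2060: Mon (+2)  2061: Tue (+1)  2062: Wed (+1)
  2063: Thu (+1)  2064: Sat (+2) ✓  2065: Sun (+1)  2066: Mon (+1)  2067: Tue (+1)
  2068: Thu (+2)  2069: Fri (+1)  2070: Sat (+1) ✓  2071: Sun (+1)  2072: Tue (+2)
  2073: Wed (+1)  2074: Thu (+1)  2075: Fri (+1)  2076: Sun (+2)  2077: Mon (+1)
  2078: Tue (+1)  2079: Wed (+1)
Saturday years: 2053, 2059, 2064, 2070 — 4 in total.

4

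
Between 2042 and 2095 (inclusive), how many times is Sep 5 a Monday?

8

Track Sep 5's weekday year by year (advancing +1, or +2 across a Feb 29):
  2042: Fri  2043: Sat (+1)  2044: Mon (+2) ✓  2045: Tue (+1)  2046: Wed (+1)
  2047: Thu (+1)  2048: Sat (+2)  2049: Sun (+1)  2050: Mon (+1) ✓  2051: Tue (+1)
  2052: Thu (+2)  2053: Fri (+1)  2054: Sat (+1)  2055: Sun (+1)  … (26 more years) …
  2082: Sat (+1)  2083: Sun (+1)  2084: Tue (+2)  2085: Wed (+1)  2086: Thu (+1)
  2087: Fri (+1)  2088: Sun (+2)  2089: Mon (+1) ✓  2090: Tue (+1)  2091: Wed (+1)
  2092: Fri (+2)  2093: Sat (+1)  2094: Sun (+1)  2095: Mon (+1) ✓
Monday years: 2044, 2050, 2061, 2067, 2072, 2078, 2089, 2095 — 8 in total.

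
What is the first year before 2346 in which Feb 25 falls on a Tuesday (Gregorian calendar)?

From one year to the next, a fixed date's weekday advances by 1, or by 2 when a Feb 29 lies between the two dates.
2346: February 25 is Monday.
2345: Sunday (−1)
2344: Friday (−2)
2343: Thursday (−1)
2342: Wednesday (−1)
2341: Tuesday (−1)
Feb 25 falls on a Tuesday in 2341.

2341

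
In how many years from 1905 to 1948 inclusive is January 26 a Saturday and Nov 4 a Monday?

5

Check each year's weekday for January 26 and Nov 4:
  1905: Thu/Sat  1906: Fri/Sun  1907: Sat/Mon ✓  1908: Sun/Wed  1909: Tue/Thu  1910: Wed/Fri  1911: Thu/Sat  1912: Fri/Mon  1913: Sun/Tue  1914: Mon/Wed  1915: Tue/Thu  1916: Wed/Sat  1917: Fri/Sun  1918: Sat/Mon ✓  …(16 more)…  1935: Sat/Mon ✓  1936: Sun/Wed  1937: Tue/Thu  1938: Wed/Fri  1939: Thu/Sat  1940: Fri/Mon  1941: Sun/Tue  1942: Mon/Wed  1943: Tue/Thu  1944: Wed/Sat  1945: Fri/Sun  1946: Sat/Mon ✓  1947: Sun/Tue  1948: Mon/Thu
Both conditions hold in: 1907, 1918, 1929, 1935, 1946 — 5.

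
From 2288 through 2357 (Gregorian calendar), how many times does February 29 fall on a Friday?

2

Leap years in 2288–2357: 17 of them.
Feb 29 weekday advances by 5 (mod 7) from one leap year to the next four years later (or differs when a century non-leap intervenes).
Leap-day weekdays: 2288:Wed 2292:Mon 2296:Sat 2304:Mon 2308:Sat 2312:Thu 2316:Tue 2320:Sun 2324:Fri✓ 2328:Wed 2332:Mon 2336:Sat 2340:Thu 2344:Tue 2348:Sun 2352:Fri✓ 2356:Wed
Friday: 2324, 2352 → 2.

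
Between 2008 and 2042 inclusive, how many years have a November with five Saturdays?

November has 30 days; it has five Saturdays when Saturday falls among the first (month-length − 28) days — i.e. when November 1 is one of Saturday/Friday.
November 1 by year: 2008:Sat✓ 2009:Sun 2010:Mon 2011:Tue 2012:Thu 2013:Fri✓ 2014:Sat✓ 2015:Sun 2016:Tue 2017:Wed 2018:Thu 2019:Fri✓ 2020:Sun 2021:Mon 2022:Tue …(5 more)… 2028:Wed 2029:Thu 2030:Fri✓ 2031:Sat✓ 2032:Mon 2033:Tue 2034:Wed 2035:Thu 2036:Sat✓ 2037:Sun 2038:Mon 2039:Tue 2040:Thu 2041:Fri✓ 2042:Sat✓
Years with five Saturdays: 2008, 2013, 2014, 2019, 2024, 2025, 2030, 2031, 2036, 2041, 2042 → 11.

11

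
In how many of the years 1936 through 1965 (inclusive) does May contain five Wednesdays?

May has 31 days; it has five Wednesdays when Wednesday falls among the first (month-length − 28) days — i.e. when May 1 is one of Wednesday/Tuesday/Monday.
May 1 by year: 1936:Fri 1937:Sat 1938:Sun 1939:Mon✓ 1940:Wed✓ 1941:Thu 1942:Fri 1943:Sat 1944:Mon✓ 1945:Tue✓ 1946:Wed✓ 1947:Thu 1948:Sat 1949:Sun 1950:Mon✓ 1951:Tue✓ 1952:Thu 1953:Fri 1954:Sat 1955:Sun 1956:Tue✓ 1957:Wed✓ 1958:Thu 1959:Fri 1960:Sun 1961:Mon✓ 1962:Tue✓ 1963:Wed✓ 1964:Fri 1965:Sat
Years with five Wednesdays: 1939, 1940, 1944, 1945, 1946, 1950, 1951, 1956, 1957, 1961, 1962, 1963 → 12.

12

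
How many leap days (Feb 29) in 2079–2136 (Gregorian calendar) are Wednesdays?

3

Leap years in 2079–2136: 14 of them.
Feb 29 weekday advances by 5 (mod 7) from one leap year to the next four years later (or differs when a century non-leap intervenes).
Leap-day weekdays: 2080:Thu 2084:Tue 2088:Sun 2092:Fri 2096:Wed✓ 2104:Fri 2108:Wed✓ 2112:Mon 2116:Sat 2120:Thu 2124:Tue 2128:Sun 2132:Fri 2136:Wed✓
Wednesday: 2096, 2108, 2136 → 3.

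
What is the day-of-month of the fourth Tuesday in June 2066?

June 1, 2066 is a Tuesday, so the first Tuesday is the 1st.
The fourth Tuesday is 1 + 21 = 22.

22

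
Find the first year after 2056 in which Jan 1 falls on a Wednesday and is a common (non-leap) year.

Jan 1 advances by 2 weekdays after a leap year and by 1 after a common year.
2056: Jan 1 is Saturday (leap).
2057: Monday
2058: Tuesday
2059: Wednesday
2059 begins on a Wednesday and is a common year.

2059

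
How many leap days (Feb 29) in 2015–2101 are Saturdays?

Leap years in 2015–2101: 21 of them.
Feb 29 weekday advances by 5 (mod 7) from one leap year to the next four years later (or differs when a century non-leap intervenes).
Leap-day weekdays: 2016:Mon 2020:Sat✓ 2024:Thu 2028:Tue 2032:Sun 2036:Fri 2040:Wed 2044:Mon 2048:Sat✓ 2052:Thu 2056:Tue 2060:Sun 2064:Fri 2068:Wed 2072:Mon 2076:Sat✓ 2080:Thu 2084:Tue 2088:Sun 2092:Fri 2096:Wed
Saturday: 2020, 2048, 2076 → 3.

3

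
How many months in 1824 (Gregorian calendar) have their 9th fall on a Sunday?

1

Check the 9th of each month of 1824: Jan 9: Fri, Feb 9: Mon, Mar 9: Tue, Apr 9: Fri, May 9: Sun, Jun 9: Wed, Jul 9: Fri, Aug 9: Mon, Sep 9: Thu, Oct 9: Sat, Nov 9: Tue, Dec 9: Thu.
Sunday occurs in May — 1 month.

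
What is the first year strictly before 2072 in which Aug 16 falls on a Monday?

From one year to the next, a fixed date's weekday advances by 1, or by 2 when a Feb 29 lies between the two dates.
2072: August 16 is Tuesday.
2071: Sunday (−2)
2070: Saturday (−1)
2069: Friday (−1)
2068: Thursday (−1)
2067: Tuesday (−2)
2066: Monday (−1)
Aug 16 falls on a Monday in 2066.

2066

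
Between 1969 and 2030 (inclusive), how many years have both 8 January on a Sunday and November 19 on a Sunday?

Check each year's weekday for 8 January and November 19:
  1969: Wed/Wed  1970: Thu/Thu  1971: Fri/Fri  1972: Sat/Sun  1973: Mon/Mon  1974: Tue/Tue  1975: Wed/Wed  1976: Thu/Fri  1977: Sat/Sat  1978: Sun/Sun ✓  1979: Mon/Mon  1980: Tue/Wed  1981: Thu/Thu  1982: Fri/Fri  …(34 more)…  2017: Sun/Sun ✓  2018: Mon/Mon  2019: Tue/Tue  2020: Wed/Thu  2021: Fri/Fri  2022: Sat/Sat  2023: Sun/Sun ✓  2024: Mon/Tue  2025: Wed/Wed  2026: Thu/Thu  2027: Fri/Fri  2028: Sat/Sun  2029: Mon/Mon  2030: Tue/Tue
Both conditions hold in: 1978, 1989, 1995, 2006, 2017, 2023 — 6.

6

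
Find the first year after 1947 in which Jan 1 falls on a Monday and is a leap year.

Jan 1 advances by 2 weekdays after a leap year and by 1 after a common year.
1947: Jan 1 is Wednesday.
1948: Thursday (leap)
1949: Saturday
1950: Sunday
1951: Monday
1952: Tuesday (leap)
1953: Thursday
1954: Friday
1955: Saturday
1956: Sunday (leap)
1957: Tuesday
1958: Wednesday
1959: Thursday
1960: Friday (leap)
1961: Sunday
1962: Monday
1963: Tuesday
1964: Wednesday (leap)
1965: Friday
1966: Saturday
1967: Sunday
1968: Monday (leap)
1968 begins on a Monday and is a leap year.

1968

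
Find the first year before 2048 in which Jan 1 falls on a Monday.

2046

Jan 1 advances by 2 weekdays after a leap year and by 1 after a common year.
2048: Jan 1 is Wednesday (leap).
2047: Tuesday
2046: Monday
2046 begins on a Monday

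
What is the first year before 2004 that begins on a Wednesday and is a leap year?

Jan 1 advances by 2 weekdays after a leap year and by 1 after a common year.
2004: Jan 1 is Thursday (leap).
2003: Wednesday
2002: Tuesday
2001: Monday
2000: Saturday (leap)
1999: Friday
1998: Thursday
1997: Wednesday
1996: Monday (leap)
1995: Sunday
1994: Saturday
1993: Friday
1992: Wednesday (leap)
1992 begins on a Wednesday and is a leap year.

1992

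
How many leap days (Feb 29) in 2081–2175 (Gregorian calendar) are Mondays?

3

Leap years in 2081–2175: 22 of them.
Feb 29 weekday advances by 5 (mod 7) from one leap year to the next four years later (or differs when a century non-leap intervenes).
Leap-day weekdays: 2084:Tue 2088:Sun 2092:Fri 2096:Wed 2104:Fri 2108:Wed 2112:Mon✓ 2116:Sat 2120:Thu 2124:Tue 2128:Sun 2132:Fri 2136:Wed 2140:Mon✓ 2144:Sat 2148:Thu 2152:Tue 2156:Sun 2160:Fri 2164:Wed 2168:Mon✓ 2172:Sat
Monday: 2112, 2140, 2168 → 3.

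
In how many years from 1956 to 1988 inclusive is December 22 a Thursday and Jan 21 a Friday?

Check each year's weekday for December 22 and Jan 21:
  1956: Sat/Sat  1957: Sun/Mon  1958: Mon/Tue  1959: Tue/Wed  1960: Thu/Thu  1961: Fri/Sat  1962: Sat/Sun  1963: Sun/Mon  1964: Tue/Tue  1965: Wed/Thu  1966: Thu/Fri ✓  1967: Fri/Sat  1968: Sun/Sun  1969: Mon/Tue  …(5 more)…  1975: Mon/Tue  1976: Wed/Wed  1977: Thu/Fri ✓  1978: Fri/Sat  1979: Sat/Sun  1980: Mon/Mon  1981: Tue/Wed  1982: Wed/Thu  1983: Thu/Fri ✓  1984: Sat/Sat  1985: Sun/Mon  1986: Mon/Tue  1987: Tue/Wed  1988: Thu/Thu
Both conditions hold in: 1966, 1977, 1983 — 3.

3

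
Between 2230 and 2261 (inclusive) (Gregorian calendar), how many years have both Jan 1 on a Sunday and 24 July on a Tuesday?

2

Check each year's weekday for Jan 1 and 24 July:
  2230: Fri/Sat  2231: Sat/Sun  2232: Sun/Tue ✓  2233: Tue/Wed  2234: Wed/Thu  2235: Thu/Fri  2236: Fri/Sun  2237: Sun/Mon  2238: Mon/Tue  2239: Tue/Wed  2240: Wed/Fri  2241: Fri/Sat  2242: Sat/Sun  2243: Sun/Mon  …(4 more)…  2248: Sat/Mon  2249: Mon/Tue  2250: Tue/Wed  2251: Wed/Thu  2252: Thu/Sat  2253: Sat/Sun  2254: Sun/Mon  2255: Mon/Tue  2256: Tue/Thu  2257: Thu/Fri  2258: Fri/Sat  2259: Sat/Sun  2260: Sun/Tue ✓  2261: Tue/Wed
Both conditions hold in: 2232, 2260 — 2.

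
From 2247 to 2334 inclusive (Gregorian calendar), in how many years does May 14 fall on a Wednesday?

Track May 14's weekday year by year (advancing +1, or +2 across a Feb 29):
  2247: Fri  2248: Sun (+2)  2249: Mon (+1)  2250: Tue (+1)  2251: Wed (+1) ✓
  2252: Fri (+2)  2253: Sat (+1)  2254: Sun (+1)  2255: Mon (+1)  2256: Wed (+2) ✓
  2257: Thu (+1)  2258: Fri (+1)  2259: Sat (+1)  2260: Mon (+2)  … (60 more years) …
  2321: Sat (+1)  2322: Sun (+1)  2323: Mon (+1)  2324: Wed (+2) ✓  2325: Thu (+1)
  2326: Fri (+1)  2327: Sat (+1)  2328: Mon (+2)  2329: Tue (+1)  2330: Wed (+1) ✓
  2331: Thu (+1)  2332: Sat (+2)  2333: Sun (+1)  2334: Mon (+1)
Wednesday years: 2251, 2256, 2262, 2273, 2279, 2284, 2290, 2302, 2313, 2319, 2324, 2330 — 12 in total.

12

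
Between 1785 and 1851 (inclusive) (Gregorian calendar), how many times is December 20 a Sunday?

Track December 20's weekday year by year (advancing +1, or +2 across a Feb 29):
  1785: Tue  1786: Wed (+1)  1787: Thu (+1)  1788: Sat (+2)  1789: Sun (+1) ✓
  1790: Mon (+1)  1791: Tue (+1)  1792: Thu (+2)  1793: Fri (+1)  1794: Sat (+1)
  1795: Sun (+1) ✓  1796: Tue (+2)  1797: Wed (+1)  1798: Thu (+1)  … (39 more years) …
  1838: Thu (+1)  1839: Fri (+1)  1840: Sun (+2) ✓  1841: Mon (+1)  1842: Tue (+1)
  1843: Wed (+1)  1844: Fri (+2)  1845: Sat (+1)  1846: Sun (+1) ✓  1847: Mon (+1)
  1848: Wed (+2)  1849: Thu (+1)  1850: Fri (+1)  1851: Sat (+1)
Sunday years: 1789, 1795, 1801, 1807, 1812, 1818, 1829, 1835, 1840, 1846 — 10 in total.

10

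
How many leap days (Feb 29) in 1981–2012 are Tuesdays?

Leap years in 1981–2012: 8 of them.
Feb 29 weekday advances by 5 (mod 7) from one leap year to the next four years later (or differs when a century non-leap intervenes).
Leap-day weekdays: 1984:Wed 1988:Mon 1992:Sat 1996:Thu 2000:Tue✓ 2004:Sun 2008:Fri 2012:Wed
Tuesday: 2000 → 1.

1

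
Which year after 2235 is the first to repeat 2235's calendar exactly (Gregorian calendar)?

Two years share a calendar iff Jan 1 falls on the same weekday and both are leap or both are common. 2235: Jan 1 is Thursday, common year.
2236: Jan 1 Friday, leap
2237: Jan 1 Sunday, common
2238: Jan 1 Monday, common
2239: Jan 1 Tuesday, common
2240: Jan 1 Wednesday, leap
2241: Jan 1 Friday, common
2242: Jan 1 Saturday, common
2243: Jan 1 Sunday, common
2244: Jan 1 Monday, leap
2245: Jan 1 Wednesday, common
2246: Jan 1 Thursday, common
2246 matches on both conditions.

2246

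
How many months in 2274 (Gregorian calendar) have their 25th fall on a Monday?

1

Check the 25th of each month of 2274: Jan 25: Sun, Feb 25: Wed, Mar 25: Wed, Apr 25: Sat, May 25: Mon, Jun 25: Thu, Jul 25: Sat, Aug 25: Tue, Sep 25: Fri, Oct 25: Sun, Nov 25: Wed, Dec 25: Fri.
Monday occurs in May — 1 month.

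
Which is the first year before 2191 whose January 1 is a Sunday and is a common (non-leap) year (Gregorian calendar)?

2186

Jan 1 advances by 2 weekdays after a leap year and by 1 after a common year.
2191: Jan 1 is Saturday.
2190: Friday
2189: Thursday
2188: Tuesday (leap)
2187: Monday
2186: Sunday
2186 begins on a Sunday and is a common year.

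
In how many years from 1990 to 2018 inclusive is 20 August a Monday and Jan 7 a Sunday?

Check each year's weekday for 20 August and Jan 7:
  1990: Mon/Sun ✓  1991: Tue/Mon  1992: Thu/Tue  1993: Fri/Thu  1994: Sat/Fri  1995: Sun/Sat  1996: Tue/Sun  1997: Wed/Tue  1998: Thu/Wed  1999: Fri/Thu  2000: Sun/Fri  2001: Mon/Sun ✓  2002: Tue/Mon  2003: Wed/Tue  2004: Fri/Wed  2005: Sat/Fri  2006: Sun/Sat  2007: Mon/Sun ✓  2008: Wed/Mon  2009: Thu/Wed  2010: Fri/Thu  2011: Sat/Fri  2012: Mon/Sat  2013: Tue/Mon  2014: Wed/Tue  2015: Thu/Wed  2016: Sat/Thu  2017: Sun/Sat  2018: Mon/Sun ✓
Both conditions hold in: 1990, 2001, 2007, 2018 — 4.

4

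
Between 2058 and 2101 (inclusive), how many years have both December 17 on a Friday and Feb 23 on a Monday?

Check each year's weekday for December 17 and Feb 23:
  2058: Tue/Sat  2059: Wed/Sun  2060: Fri/Mon ✓  2061: Sat/Wed  2062: Sun/Thu  2063: Mon/Fri  2064: Wed/Sat  2065: Thu/Mon  2066: Fri/Tue  2067: Sat/Wed  2068: Mon/Thu  2069: Tue/Sat  2070: Wed/Sun  2071: Thu/Mon  …(16 more)…  2088: Fri/Mon ✓  2089: Sat/Wed  2090: Sun/Thu  2091: Mon/Fri  2092: Wed/Sat  2093: Thu/Mon  2094: Fri/Tue  2095: Sat/Wed  2096: Mon/Thu  2097: Tue/Sat  2098: Wed/Sun  2099: Thu/Mon  2100: Fri/Tue  2101: Sat/Wed
Both conditions hold in: 2060, 2088 — 2.

2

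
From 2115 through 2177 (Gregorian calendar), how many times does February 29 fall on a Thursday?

3

Leap years in 2115–2177: 16 of them.
Feb 29 weekday advances by 5 (mod 7) from one leap year to the next four years later (or differs when a century non-leap intervenes).
Leap-day weekdays: 2116:Sat 2120:Thu✓ 2124:Tue 2128:Sun 2132:Fri 2136:Wed 2140:Mon 2144:Sat 2148:Thu✓ 2152:Tue 2156:Sun 2160:Fri 2164:Wed 2168:Mon 2172:Sat 2176:Thu✓
Thursday: 2120, 2148, 2176 → 3.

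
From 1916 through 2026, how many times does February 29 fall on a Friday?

Leap years in 1916–2026: 28 of them.
Feb 29 weekday advances by 5 (mod 7) from one leap year to the next four years later (or differs when a century non-leap intervenes).
Leap-day weekdays: 1916:Tue 1920:Sun 1924:Fri✓ 1928:Wed 1932:Mon 1936:Sat 1940:Thu 1944:Tue 1948:Sun 1952:Fri✓ 1956:Wed 1960:Mon 1964:Sat 1968:Thu 1972:Tue 1976:Sun 1980:Fri✓ 1984:Wed 1988:Mon 1992:Sat 1996:Thu 2000:Tue 2004:Sun 2008:Fri✓ 2012:Wed 2016:Mon 2020:Sat 2024:Thu
Friday: 1924, 1952, 1980, 2008 → 4.

4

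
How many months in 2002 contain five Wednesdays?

4

A month of length L has five Wednesdays iff its first Wednesday is on day ≤ L−28 (so day 1–3 in a 31-day month, 1–2 in a 30-day month, day 1 in a leap February).
Checking each month of 2002: Jan starts Tue (31d) ✓; Feb starts Fri (28d); Mar starts Fri (31d); Apr starts Mon (30d); May starts Wed (31d) ✓; Jun starts Sat (30d); Jul starts Mon (31d) ✓; Aug starts Thu (31d); Sep starts Sun (30d); Oct starts Tue (31d) ✓; Nov starts Fri (30d); Dec starts Sun (31d).
Five-Wednesday months: January, May, July, October → 4.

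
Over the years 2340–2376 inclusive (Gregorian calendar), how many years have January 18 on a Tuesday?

Track January 18's weekday year by year (advancing +1, or +2 across a Feb 29):
  2340: Thu  2341: Sat (+2)  2342: Sun (+1)  2343: Mon (+1)  2344: Tue (+1) ✓
  2345: Thu (+2)  2346: Fri (+1)  2347: Sat (+1)  2348: Sun (+1)  2349: Tue (+2) ✓
  2350: Wed (+1)  2351: Thu (+1)  2352: Fri (+1)  2353: Sun (+2)  … (9 more years) …
  2363: Fri (+1)  2364: Sat (+1)  2365: Mon (+2)  2366: Tue (+1) ✓  2367: Wed (+1)
  2368: Thu (+1)  2369: Sat (+2)  2370: Sun (+1)  2371: Mon (+1)  2372: Tue (+1) ✓
  2373: Thu (+2)  2374: Fri (+1)  2375: Sat (+1)  2376: Sun (+1)
Tuesday years: 2344, 2349, 2355, 2366, 2372 — 5 in total.

5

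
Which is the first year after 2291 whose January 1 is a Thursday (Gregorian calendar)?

2303

Jan 1 advances by 2 weekdays after a leap year and by 1 after a common year.
2291: Jan 1 is Thursday.
2292: Friday (leap)
2293: Sunday
2294: Monday
2295: Tuesday
2296: Wednesday (leap)
2297: Friday
2298: Saturday
2299: Sunday
2300: Monday
2301: Tuesday
2302: Wednesday
2303: Thursday
2303 begins on a Thursday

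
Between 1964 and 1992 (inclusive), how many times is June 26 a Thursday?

4

Track June 26's weekday year by year (advancing +1, or +2 across a Feb 29):
  1964: Fri  1965: Sat (+1)  1966: Sun (+1)  1967: Mon (+1)  1968: Wed (+2)
  1969: Thu (+1) ✓  1970: Fri (+1)  1971: Sat (+1)  1972: Mon (+2)  1973: Tue (+1)
  1974: Wed (+1)  1975: Thu (+1) ✓  1976: Sat (+2)  1977: Sun (+1)  1978: Mon (+1)
  1979: Tue (+1)  1980: Thu (+2) ✓  1981: Fri (+1)  1982: Sat (+1)  1983: Sun (+1)
  1984: Tue (+2)  1985: Wed (+1)  1986: Thu (+1) ✓  1987: Fri (+1)  1988: Sun (+2)
  1989: Mon (+1)  1990: Tue (+1)  1991: Wed (+1)  1992: Fri (+2)
Thursday years: 1969, 1975, 1980, 1986 — 4 in total.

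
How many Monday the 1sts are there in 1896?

Check the 1st of each month of 1896: Jan 1: Wed, Feb 1: Sat, Mar 1: Sun, Apr 1: Wed, May 1: Fri, Jun 1: Mon, Jul 1: Wed, Aug 1: Sat, Sep 1: Tue, Oct 1: Thu, Nov 1: Sun, Dec 1: Tue.
Monday occurs in June — 1 month.

1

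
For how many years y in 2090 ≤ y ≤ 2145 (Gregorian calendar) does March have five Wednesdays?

23

March has 31 days; it has five Wednesdays when Wednesday falls among the first (month-length − 28) days — i.e. when March 1 is one of Wednesday/Tuesday/Monday.
March 1 by year: 2090:Wed✓ 2091:Thu 2092:Sat 2093:Sun 2094:Mon✓ 2095:Tue✓ 2096:Thu 2097:Fri 2098:Sat 2099:Sun 2100:Mon✓ 2101:Tue✓ 2102:Wed✓ 2103:Thu 2104:Sat …(26 more)… 2131:Thu 2132:Sat 2133:Sun 2134:Mon✓ 2135:Tue✓ 2136:Thu 2137:Fri 2138:Sat 2139:Sun 2140:Tue✓ 2141:Wed✓ 2142:Thu 2143:Fri 2144:Sun 2145:Mon✓
Years with five Wednesdays: 2090, 2094, 2095, 2100, 2101, 2102, 2106, 2107, 2112, 2113, 2117, 2118, 2119, 2123, 2124, 2128, 2129, 2130, 2134, 2135, 2140, 2141, 2145 → 23.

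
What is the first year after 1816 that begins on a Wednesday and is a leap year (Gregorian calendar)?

1840

Jan 1 advances by 2 weekdays after a leap year and by 1 after a common year.
1816: Jan 1 is Monday (leap).
1817: Wednesday
1818: Thursday
1819: Friday
1820: Saturday (leap)
1821: Monday
1822: Tuesday
1823: Wednesday
1824: Thursday (leap)
1825: Saturday
1826: Sunday
1827: Monday
1828: Tuesday (leap)
1829: Thursday
1830: Friday
1831: Saturday
1832: Sunday (leap)
1833: Tuesday
1834: Wednesday
1835: Thursday
1836: Friday (leap)
1837: Sunday
1838: Monday
1839: Tuesday
1840: Wednesday (leap)
1840 begins on a Wednesday and is a leap year.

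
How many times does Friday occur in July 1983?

5

July 1983 has 31 days and begins on Friday.
The first Friday is July 1.
Fridays fall on 1, 8, 15, 22, 29 — that's 5.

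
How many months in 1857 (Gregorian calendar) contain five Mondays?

4

A month of length L has five Mondays iff its first Monday is on day ≤ L−28 (so day 1–3 in a 31-day month, 1–2 in a 30-day month, day 1 in a leap February).
Checking each month of 1857: Jan starts Thu (31d); Feb starts Sun (28d); Mar starts Sun (31d) ✓; Apr starts Wed (30d); May starts Fri (31d); Jun starts Mon (30d) ✓; Jul starts Wed (31d); Aug starts Sat (31d) ✓; Sep starts Tue (30d); Oct starts Thu (31d); Nov starts Sun (30d) ✓; Dec starts Tue (31d).
Five-Monday months: March, June, August, November → 4.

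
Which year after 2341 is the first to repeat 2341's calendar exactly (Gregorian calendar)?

Two years share a calendar iff Jan 1 falls on the same weekday and both are leap or both are common. 2341: Jan 1 is Wednesday, common year.
2342: Jan 1 Thursday, common
2343: Jan 1 Friday, common
2344: Jan 1 Saturday, leap
2345: Jan 1 Monday, common
2346: Jan 1 Tuesday, common
2347: Jan 1 Wednesday, common
2347 matches on both conditions.

2347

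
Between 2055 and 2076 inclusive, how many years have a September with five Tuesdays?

September has 30 days; it has five Tuesdays when Tuesday falls among the first (month-length − 28) days — i.e. when September 1 is one of Tuesday/Monday.
September 1 by year: 2055:Wed 2056:Fri 2057:Sat 2058:Sun 2059:Mon✓ 2060:Wed 2061:Thu 2062:Fri 2063:Sat 2064:Mon✓ 2065:Tue✓ 2066:Wed 2067:Thu 2068:Sat 2069:Sun 2070:Mon✓ 2071:Tue✓ 2072:Thu 2073:Fri 2074:Sat 2075:Sun 2076:Tue✓
Years with five Tuesdays: 2059, 2064, 2065, 2070, 2071, 2076 → 6.

6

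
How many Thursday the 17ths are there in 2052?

1

Check the 17th of each month of 2052: Jan 17: Wed, Feb 17: Sat, Mar 17: Sun, Apr 17: Wed, May 17: Fri, Jun 17: Mon, Jul 17: Wed, Aug 17: Sat, Sep 17: Tue, Oct 17: Thu, Nov 17: Sun, Dec 17: Tue.
Thursday occurs in October — 1 month.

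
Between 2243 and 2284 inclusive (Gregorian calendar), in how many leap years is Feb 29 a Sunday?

2

Leap years in 2243–2284: 11 of them.
Feb 29 weekday advances by 5 (mod 7) from one leap year to the next four years later (or differs when a century non-leap intervenes).
Leap-day weekdays: 2244:Thu 2248:Tue 2252:Sun✓ 2256:Fri 2260:Wed 2264:Mon 2268:Sat 2272:Thu 2276:Tue 2280:Sun✓ 2284:Fri
Sunday: 2252, 2280 → 2.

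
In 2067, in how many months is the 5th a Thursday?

1

Check the 5th of each month of 2067: Jan 5: Wed, Feb 5: Sat, Mar 5: Sat, Apr 5: Tue, May 5: Thu, Jun 5: Sun, Jul 5: Tue, Aug 5: Fri, Sep 5: Mon, Oct 5: Wed, Nov 5: Sat, Dec 5: Mon.
Thursday occurs in May — 1 month.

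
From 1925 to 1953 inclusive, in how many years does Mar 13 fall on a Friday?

Track Mar 13's weekday year by year (advancing +1, or +2 across a Feb 29):
  1925: Fri ✓  1926: Sat (+1)  1927: Sun (+1)  1928: Tue (+2)  1929: Wed (+1)
  1930: Thu (+1)  1931: Fri (+1) ✓  1932: Sun (+2)  1933: Mon (+1)  1934: Tue (+1)
  1935: Wed (+1)  1936: Fri (+2) ✓  1937: Sat (+1)  1938: Sun (+1)  1939: Mon (+1)
  1940: Wed (+2)  1941: Thu (+1)  1942: Fri (+1) ✓  1943: Sat (+1)  1944: Mon (+2)
  1945: Tue (+1)  1946: Wed (+1)  1947: Thu (+1)  1948: Sat (+2)  1949: Sun (+1)
  1950: Mon (+1)  1951: Tue (+1)  1952: Thu (+2)  1953: Fri (+1) ✓
Friday years: 1925, 1931, 1936, 1942, 1953 — 5 in total.

5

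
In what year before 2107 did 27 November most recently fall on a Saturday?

2106

From one year to the next, a fixed date's weekday advances by 1, or by 2 when a Feb 29 lies between the two dates.
2107: November 27 is Sunday.
2106: Saturday (−1)
27 November falls on a Saturday in 2106.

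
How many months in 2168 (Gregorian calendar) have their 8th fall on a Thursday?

Check the 8th of each month of 2168: Jan 8: Fri, Feb 8: Mon, Mar 8: Tue, Apr 8: Fri, May 8: Sun, Jun 8: Wed, Jul 8: Fri, Aug 8: Mon, Sep 8: Thu, Oct 8: Sat, Nov 8: Tue, Dec 8: Thu.
Thursday occurs in September, December — 2 months.

2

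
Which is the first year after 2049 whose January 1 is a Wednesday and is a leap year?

2076

Jan 1 advances by 2 weekdays after a leap year and by 1 after a common year.
2049: Jan 1 is Friday.
2050: Saturday
2051: Sunday
2052: Monday (leap)
2053: Wednesday
2054: Thursday
2055: Friday
2056: Saturday (leap)
2057: Monday
2058: Tuesday
2059: Wednesday
2060: Thursday (leap)
2061: Saturday
2062: Sunday
2063: Monday
2064: Tuesday (leap)
2065: Thursday
2066: Friday
2067: Saturday
2068: Sunday (leap)
2069: Tuesday
2070: Wednesday
2071: Thursday
2072: Friday (leap)
2073: Sunday
2074: Monday
2075: Tuesday
2076: Wednesday (leap)
2076 begins on a Wednesday and is a leap year.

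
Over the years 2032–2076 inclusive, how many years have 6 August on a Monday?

Track 6 August's weekday year by year (advancing +1, or +2 across a Feb 29):
  2032: Fri  2033: Sat (+1)  2034: Sun (+1)  2035: Mon (+1) ✓  2036: Wed (+2)
  2037: Thu (+1)  2038: Fri (+1)  2039: Sat (+1)  2040: Mon (+2) ✓  2041: Tue (+1)
  2042: Wed (+1)  2043: Thu (+1)  2044: Sat (+2)  2045: Sun (+1)  … (17 more years) …
  2063: Mon (+1) ✓  2064: Wed (+2)  2065: Thu (+1)  2066: Fri (+1)  2067: Sat (+1)
  2068: Mon (+2) ✓  2069: Tue (+1)  2070: Wed (+1)  2071: Thu (+1)  2072: Sat (+2)
  2073: Sun (+1)  2074: Mon (+1) ✓  2075: Tue (+1)  2076: Thu (+2)
Monday years: 2035, 2040, 2046, 2057, 2063, 2068, 2074 — 7 in total.

7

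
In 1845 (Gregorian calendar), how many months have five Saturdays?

A month of length L has five Saturdays iff its first Saturday is on day ≤ L−28 (so day 1–3 in a 31-day month, 1–2 in a 30-day month, day 1 in a leap February).
Checking each month of 1845: Jan starts Wed (31d); Feb starts Sat (28d); Mar starts Sat (31d) ✓; Apr starts Tue (30d); May starts Thu (31d) ✓; Jun starts Sun (30d); Jul starts Tue (31d); Aug starts Fri (31d) ✓; Sep starts Mon (30d); Oct starts Wed (31d); Nov starts Sat (30d) ✓; Dec starts Mon (31d).
Five-Saturday months: March, May, August, November → 4.

4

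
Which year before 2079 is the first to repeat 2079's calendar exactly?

Two years share a calendar iff Jan 1 falls on the same weekday and both are leap or both are common. 2079: Jan 1 is Sunday, common year.
2078: Jan 1 Saturday, common
2077: Jan 1 Friday, common
2076: Jan 1 Wednesday, leap
2075: Jan 1 Tuesday, common
2074: Jan 1 Monday, common
2073: Jan 1 Sunday, common
2073 matches on both conditions.

2073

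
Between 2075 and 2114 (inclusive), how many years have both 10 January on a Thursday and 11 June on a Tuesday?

Check each year's weekday for 10 January and 11 June:
  2075: Thu/Tue ✓  2076: Fri/Thu  2077: Sun/Fri  2078: Mon/Sat  2079: Tue/Sun  2080: Wed/Tue  2081: Fri/Wed  2082: Sat/Thu  2083: Sun/Fri  2084: Mon/Sun  2085: Wed/Mon  2086: Thu/Tue ✓  2087: Fri/Wed  2088: Sat/Fri  …(12 more)…  2101: Mon/Sat  2102: Tue/Sun  2103: Wed/Mon  2104: Thu/Wed  2105: Sat/Thu  2106: Sun/Fri  2107: Mon/Sat  2108: Tue/Mon  2109: Thu/Tue ✓  2110: Fri/Wed  2111: Sat/Thu  2112: Sun/Sat  2113: Tue/Sun  2114: Wed/Mon
Both conditions hold in: 2075, 2086, 2097, 2109 — 4.

4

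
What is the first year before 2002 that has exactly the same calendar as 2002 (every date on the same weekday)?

Two years share a calendar iff Jan 1 falls on the same weekday and both are leap or both are common. 2002: Jan 1 is Tuesday, common year.
2001: Jan 1 Monday, common
2000: Jan 1 Saturday, leap
1999: Jan 1 Friday, common
1998: Jan 1 Thursday, common
1997: Jan 1 Wednesday, common
1996: Jan 1 Monday, leap
1995: Jan 1 Sunday, common
1994: Jan 1 Saturday, common
1993: Jan 1 Friday, common
1992: Jan 1 Wednesday, leap
1991: Jan 1 Tuesday, common
1991 matches on both conditions.

1991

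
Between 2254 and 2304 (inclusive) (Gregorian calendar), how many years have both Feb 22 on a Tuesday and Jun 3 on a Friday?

Check each year's weekday for Feb 22 and Jun 3:
  2254: Wed/Sat  2255: Thu/Sun  2256: Fri/Tue  2257: Sun/Wed  2258: Mon/Thu  2259: Tue/Fri ✓  2260: Wed/Sun  2261: Fri/Mon  2262: Sat/Tue  2263: Sun/Wed  2264: Mon/Fri  2265: Wed/Sat  2266: Thu/Sun  2267: Fri/Mon  …(23 more)…  2291: Sun/Wed  2292: Mon/Fri  2293: Wed/Sat  2294: Thu/Sun  2295: Fri/Mon  2296: Sat/Wed  2297: Mon/Thu  2298: Tue/Fri ✓  2299: Wed/Sat  2300: Thu/Sun  2301: Fri/Mon  2302: Sat/Tue  2303: Sun/Wed  2304: Mon/Fri
Both conditions hold in: 2259, 2270, 2281, 2287, 2298 — 5.

5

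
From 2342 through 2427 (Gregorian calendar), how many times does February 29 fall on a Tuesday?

Leap years in 2342–2427: 21 of them.
Feb 29 weekday advances by 5 (mod 7) from one leap year to the next four years later (or differs when a century non-leap intervenes).
Leap-day weekdays: 2344:Tue✓ 2348:Sun 2352:Fri 2356:Wed 2360:Mon 2364:Sat 2368:Thu 2372:Tue✓ 2376:Sun 2380:Fri 2384:Wed 2388:Mon 2392:Sat 2396:Thu 2400:Tue✓ 2404:Sun 2408:Fri 2412:Wed 2416:Mon 2420:Sat 2424:Thu
Tuesday: 2344, 2372, 2400 → 3.

3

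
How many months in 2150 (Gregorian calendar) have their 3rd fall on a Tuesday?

Check the 3rd of each month of 2150: Jan 3: Sat, Feb 3: Tue, Mar 3: Tue, Apr 3: Fri, May 3: Sun, Jun 3: Wed, Jul 3: Fri, Aug 3: Mon, Sep 3: Thu, Oct 3: Sat, Nov 3: Tue, Dec 3: Thu.
Tuesday occurs in February, March, November — 3 months.

3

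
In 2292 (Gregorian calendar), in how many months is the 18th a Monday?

Check the 18th of each month of 2292: Jan 18: Mon, Feb 18: Thu, Mar 18: Fri, Apr 18: Mon, May 18: Wed, Jun 18: Sat, Jul 18: Mon, Aug 18: Thu, Sep 18: Sun, Oct 18: Tue, Nov 18: Fri, Dec 18: Sun.
Monday occurs in January, April, July — 3 months.

3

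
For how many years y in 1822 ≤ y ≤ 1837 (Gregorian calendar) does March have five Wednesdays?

7

March has 31 days; it has five Wednesdays when Wednesday falls among the first (month-length − 28) days — i.e. when March 1 is one of Wednesday/Tuesday/Monday.
March 1 by year: 1822:Fri 1823:Sat 1824:Mon✓ 1825:Tue✓ 1826:Wed✓ 1827:Thu 1828:Sat 1829:Sun 1830:Mon✓ 1831:Tue✓ 1832:Thu 1833:Fri 1834:Sat 1835:Sun 1836:Tue✓ 1837:Wed✓
Years with five Wednesdays: 1824, 1825, 1826, 1830, 1831, 1836, 1837 → 7.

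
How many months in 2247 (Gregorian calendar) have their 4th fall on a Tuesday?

Check the 4th of each month of 2247: Jan 4: Mon, Feb 4: Thu, Mar 4: Thu, Apr 4: Sun, May 4: Tue, Jun 4: Fri, Jul 4: Sun, Aug 4: Wed, Sep 4: Sat, Oct 4: Mon, Nov 4: Thu, Dec 4: Sat.
Tuesday occurs in May — 1 month.

1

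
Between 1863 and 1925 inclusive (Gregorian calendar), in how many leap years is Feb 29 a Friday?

Leap years in 1863–1925: 15 of them.
Feb 29 weekday advances by 5 (mod 7) from one leap year to the next four years later (or differs when a century non-leap intervenes).
Leap-day weekdays: 1864:Mon 1868:Sat 1872:Thu 1876:Tue 1880:Sun 1884:Fri✓ 1888:Wed 1892:Mon 1896:Sat 1904:Mon 1908:Sat 1912:Thu 1916:Tue 1920:Sun 1924:Fri✓
Friday: 1884, 1924 → 2.

2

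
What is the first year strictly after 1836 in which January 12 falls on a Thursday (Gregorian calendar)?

1837

From one year to the next, a fixed date's weekday advances by 1, or by 2 when a Feb 29 lies between the two dates.
1836: January 12 is Tuesday.
1837: Thursday (+2)
January 12 falls on a Thursday in 1837.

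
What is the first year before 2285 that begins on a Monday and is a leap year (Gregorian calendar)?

Jan 1 advances by 2 weekdays after a leap year and by 1 after a common year.
2285: Jan 1 is Thursday.
2284: Tuesday (leap)
2283: Monday
2282: Sunday
2281: Saturday
2280: Thursday (leap)
2279: Wednesday
2278: Tuesday
2277: Monday
2276: Saturday (leap)
2275: Friday
2274: Thursday
2273: Wednesday
2272: Monday (leap)
2272 begins on a Monday and is a leap year.

2272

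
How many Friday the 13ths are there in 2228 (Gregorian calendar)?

1

Check the 13th of each month of 2228: Jan 13: Sun, Feb 13: Wed, Mar 13: Thu, Apr 13: Sun, May 13: Tue, Jun 13: Fri, Jul 13: Sun, Aug 13: Wed, Sep 13: Sat, Oct 13: Mon, Nov 13: Thu, Dec 13: Sat.
Friday occurs in June — 1 month.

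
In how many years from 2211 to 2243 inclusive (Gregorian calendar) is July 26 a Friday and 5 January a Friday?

1

Check each year's weekday for July 26 and 5 January:
  2211: Fri/Sat  2212: Sun/Sun  2213: Mon/Tue  2214: Tue/Wed  2215: Wed/Thu  2216: Fri/Fri ✓  2217: Sat/Sun  2218: Sun/Mon  2219: Mon/Tue  2220: Wed/Wed  2221: Thu/Fri  2222: Fri/Sat  2223: Sat/Sun  2224: Mon/Mon  …(5 more)…  2230: Mon/Tue  2231: Tue/Wed  2232: Thu/Thu  2233: Fri/Sat  2234: Sat/Sun  2235: Sun/Mon  2236: Tue/Tue  2237: Wed/Thu  2238: Thu/Fri  2239: Fri/Sat  2240: Sun/Sun  2241: Mon/Tue  2242: Tue/Wed  2243: Wed/Thu
Both conditions hold in: 2216 — 1.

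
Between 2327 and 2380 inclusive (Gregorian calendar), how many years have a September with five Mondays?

September has 30 days; it has five Mondays when Monday falls among the first (month-length − 28) days — i.e. when September 1 is one of Monday/Sunday.
September 1 by year: 2327:Thu 2328:Sat 2329:Sun✓ 2330:Mon✓ 2331:Tue 2332:Thu 2333:Fri 2334:Sat 2335:Sun✓ 2336:Tue 2337:Wed 2338:Thu 2339:Fri 2340:Sun✓ 2341:Mon✓ …(24 more)… 2366:Thu 2367:Fri 2368:Sun✓ 2369:Mon✓ 2370:Tue 2371:Wed 2372:Fri 2373:Sat 2374:Sun✓ 2375:Mon✓ 2376:Wed 2377:Thu 2378:Fri 2379:Sat 2380:Mon✓
Years with five Mondays: 2329, 2330, 2335, 2340, 2341, 2346, 2347, 2352, 2357, 2358, 2363, 2368, 2369, 2374, 2375, 2380 → 16.

16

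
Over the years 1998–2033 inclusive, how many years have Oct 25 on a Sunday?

5

Track Oct 25's weekday year by year (advancing +1, or +2 across a Feb 29):
  1998: Sun ✓  1999: Mon (+1)  2000: Wed (+2)  2001: Thu (+1)  2002: Fri (+1)
  2003: Sat (+1)  2004: Mon (+2)  2005: Tue (+1)  2006: Wed (+1)  2007: Thu (+1)
  2008: Sat (+2)  2009: Sun (+1) ✓  2010: Mon (+1)  2011: Tue (+1)  … (8 more years) …
  2020: Sun (+2) ✓  2021: Mon (+1)  2022: Tue (+1)  2023: Wed (+1)  2024: Fri (+2)
  2025: Sat (+1)  2026: Sun (+1) ✓  2027: Mon (+1)  2028: Wed (+2)  2029: Thu (+1)
  2030: Fri (+1)  2031: Sat (+1)  2032: Mon (+2)  2033: Tue (+1)
Sunday years: 1998, 2009, 2015, 2020, 2026 — 5 in total.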